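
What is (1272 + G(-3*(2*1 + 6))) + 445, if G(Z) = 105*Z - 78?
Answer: -881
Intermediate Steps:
G(Z) = -78 + 105*Z
(1272 + G(-3*(2*1 + 6))) + 445 = (1272 + (-78 + 105*(-3*(2*1 + 6)))) + 445 = (1272 + (-78 + 105*(-3*(2 + 6)))) + 445 = (1272 + (-78 + 105*(-3*8))) + 445 = (1272 + (-78 + 105*(-24))) + 445 = (1272 + (-78 - 2520)) + 445 = (1272 - 2598) + 445 = -1326 + 445 = -881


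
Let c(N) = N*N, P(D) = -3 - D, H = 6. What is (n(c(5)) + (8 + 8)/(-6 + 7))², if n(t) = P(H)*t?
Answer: 43681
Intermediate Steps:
c(N) = N²
n(t) = -9*t (n(t) = (-3 - 1*6)*t = (-3 - 6)*t = -9*t)
(n(c(5)) + (8 + 8)/(-6 + 7))² = (-9*5² + (8 + 8)/(-6 + 7))² = (-9*25 + 16/1)² = (-225 + 16*1)² = (-225 + 16)² = (-209)² = 43681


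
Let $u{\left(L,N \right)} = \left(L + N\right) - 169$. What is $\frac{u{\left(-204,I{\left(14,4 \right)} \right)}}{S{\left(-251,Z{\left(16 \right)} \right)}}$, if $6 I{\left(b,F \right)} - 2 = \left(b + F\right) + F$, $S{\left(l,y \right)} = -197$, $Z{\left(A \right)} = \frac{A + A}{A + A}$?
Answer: $\frac{369}{197} \approx 1.8731$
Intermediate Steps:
$Z{\left(A \right)} = 1$ ($Z{\left(A \right)} = \frac{2 A}{2 A} = 2 A \frac{1}{2 A} = 1$)
$I{\left(b,F \right)} = \frac{1}{3} + \frac{F}{3} + \frac{b}{6}$ ($I{\left(b,F \right)} = \frac{1}{3} + \frac{\left(b + F\right) + F}{6} = \frac{1}{3} + \frac{\left(F + b\right) + F}{6} = \frac{1}{3} + \frac{b + 2 F}{6} = \frac{1}{3} + \left(\frac{F}{3} + \frac{b}{6}\right) = \frac{1}{3} + \frac{F}{3} + \frac{b}{6}$)
$u{\left(L,N \right)} = -169 + L + N$
$\frac{u{\left(-204,I{\left(14,4 \right)} \right)}}{S{\left(-251,Z{\left(16 \right)} \right)}} = \frac{-169 - 204 + \left(\frac{1}{3} + \frac{1}{3} \cdot 4 + \frac{1}{6} \cdot 14\right)}{-197} = \left(-169 - 204 + \left(\frac{1}{3} + \frac{4}{3} + \frac{7}{3}\right)\right) \left(- \frac{1}{197}\right) = \left(-169 - 204 + 4\right) \left(- \frac{1}{197}\right) = \left(-369\right) \left(- \frac{1}{197}\right) = \frac{369}{197}$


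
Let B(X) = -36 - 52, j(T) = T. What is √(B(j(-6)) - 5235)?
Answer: I*√5323 ≈ 72.959*I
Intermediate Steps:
B(X) = -88
√(B(j(-6)) - 5235) = √(-88 - 5235) = √(-5323) = I*√5323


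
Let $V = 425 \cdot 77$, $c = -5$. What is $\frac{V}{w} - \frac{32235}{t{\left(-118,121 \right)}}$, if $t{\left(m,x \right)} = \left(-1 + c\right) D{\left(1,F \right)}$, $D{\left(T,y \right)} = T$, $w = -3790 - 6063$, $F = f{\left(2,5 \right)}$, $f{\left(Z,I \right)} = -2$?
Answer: $\frac{105805035}{19706} \approx 5369.2$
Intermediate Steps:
$F = -2$
$w = -9853$
$V = 32725$
$t{\left(m,x \right)} = -6$ ($t{\left(m,x \right)} = \left(-1 - 5\right) 1 = \left(-6\right) 1 = -6$)
$\frac{V}{w} - \frac{32235}{t{\left(-118,121 \right)}} = \frac{32725}{-9853} - \frac{32235}{-6} = 32725 \left(- \frac{1}{9853}\right) - - \frac{10745}{2} = - \frac{32725}{9853} + \frac{10745}{2} = \frac{105805035}{19706}$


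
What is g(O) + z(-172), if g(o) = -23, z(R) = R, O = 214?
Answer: -195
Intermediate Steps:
g(O) + z(-172) = -23 - 172 = -195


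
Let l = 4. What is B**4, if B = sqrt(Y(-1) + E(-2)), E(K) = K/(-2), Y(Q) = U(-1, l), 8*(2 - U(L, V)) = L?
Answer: 625/64 ≈ 9.7656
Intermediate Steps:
U(L, V) = 2 - L/8
Y(Q) = 17/8 (Y(Q) = 2 - 1/8*(-1) = 2 + 1/8 = 17/8)
E(K) = -K/2 (E(K) = K*(-1/2) = -K/2)
B = 5*sqrt(2)/4 (B = sqrt(17/8 - 1/2*(-2)) = sqrt(17/8 + 1) = sqrt(25/8) = 5*sqrt(2)/4 ≈ 1.7678)
B**4 = (5*sqrt(2)/4)**4 = 625/64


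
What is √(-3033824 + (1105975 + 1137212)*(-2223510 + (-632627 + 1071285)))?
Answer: 2*I*√1000939959287 ≈ 2.0009e+6*I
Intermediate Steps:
√(-3033824 + (1105975 + 1137212)*(-2223510 + (-632627 + 1071285))) = √(-3033824 + 2243187*(-2223510 + 438658)) = √(-3033824 + 2243187*(-1784852)) = √(-3033824 - 4003756803324) = √(-4003759837148) = 2*I*√1000939959287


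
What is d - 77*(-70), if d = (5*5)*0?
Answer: 5390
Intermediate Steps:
d = 0 (d = 25*0 = 0)
d - 77*(-70) = 0 - 77*(-70) = 0 + 5390 = 5390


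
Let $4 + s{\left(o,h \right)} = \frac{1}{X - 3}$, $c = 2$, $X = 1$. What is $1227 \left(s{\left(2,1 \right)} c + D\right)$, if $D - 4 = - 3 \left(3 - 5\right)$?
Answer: $1227$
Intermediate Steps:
$D = 10$ ($D = 4 - 3 \left(3 - 5\right) = 4 - -6 = 4 + 6 = 10$)
$s{\left(o,h \right)} = - \frac{9}{2}$ ($s{\left(o,h \right)} = -4 + \frac{1}{1 - 3} = -4 + \frac{1}{-2} = -4 - \frac{1}{2} = - \frac{9}{2}$)
$1227 \left(s{\left(2,1 \right)} c + D\right) = 1227 \left(\left(- \frac{9}{2}\right) 2 + 10\right) = 1227 \left(-9 + 10\right) = 1227 \cdot 1 = 1227$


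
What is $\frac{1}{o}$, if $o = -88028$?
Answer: $- \frac{1}{88028} \approx -1.136 \cdot 10^{-5}$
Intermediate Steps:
$\frac{1}{o} = \frac{1}{-88028} = - \frac{1}{88028}$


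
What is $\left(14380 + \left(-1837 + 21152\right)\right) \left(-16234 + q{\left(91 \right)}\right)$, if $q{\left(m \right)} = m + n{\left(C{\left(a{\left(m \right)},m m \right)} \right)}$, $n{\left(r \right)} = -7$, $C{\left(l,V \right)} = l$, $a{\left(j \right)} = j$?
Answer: $-544174250$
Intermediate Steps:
$q{\left(m \right)} = -7 + m$ ($q{\left(m \right)} = m - 7 = -7 + m$)
$\left(14380 + \left(-1837 + 21152\right)\right) \left(-16234 + q{\left(91 \right)}\right) = \left(14380 + \left(-1837 + 21152\right)\right) \left(-16234 + \left(-7 + 91\right)\right) = \left(14380 + 19315\right) \left(-16234 + 84\right) = 33695 \left(-16150\right) = -544174250$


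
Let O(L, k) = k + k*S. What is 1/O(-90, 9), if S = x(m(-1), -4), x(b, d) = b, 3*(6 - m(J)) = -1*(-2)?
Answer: 1/57 ≈ 0.017544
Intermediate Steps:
m(J) = 16/3 (m(J) = 6 - (-1)*(-2)/3 = 6 - ⅓*2 = 6 - ⅔ = 16/3)
S = 16/3 ≈ 5.3333
O(L, k) = 19*k/3 (O(L, k) = k + k*(16/3) = k + 16*k/3 = 19*k/3)
1/O(-90, 9) = 1/((19/3)*9) = 1/57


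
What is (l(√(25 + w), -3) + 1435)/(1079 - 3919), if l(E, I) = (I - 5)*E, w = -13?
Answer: -287/568 + 2*√3/355 ≈ -0.49552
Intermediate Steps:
l(E, I) = E*(-5 + I) (l(E, I) = (-5 + I)*E = E*(-5 + I))
(l(√(25 + w), -3) + 1435)/(1079 - 3919) = (√(25 - 13)*(-5 - 3) + 1435)/(1079 - 3919) = (√12*(-8) + 1435)/(-2840) = ((2*√3)*(-8) + 1435)*(-1/2840) = (-16*√3 + 1435)*(-1/2840) = (1435 - 16*√3)*(-1/2840) = -287/568 + 2*√3/355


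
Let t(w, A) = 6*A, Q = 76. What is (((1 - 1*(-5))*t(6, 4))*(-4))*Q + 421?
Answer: -43355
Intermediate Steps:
(((1 - 1*(-5))*t(6, 4))*(-4))*Q + 421 = (((1 - 1*(-5))*(6*4))*(-4))*76 + 421 = (((1 + 5)*24)*(-4))*76 + 421 = ((6*24)*(-4))*76 + 421 = (144*(-4))*76 + 421 = -576*76 + 421 = -43776 + 421 = -43355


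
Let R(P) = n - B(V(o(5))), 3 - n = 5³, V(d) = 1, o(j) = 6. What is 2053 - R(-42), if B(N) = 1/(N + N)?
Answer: 4351/2 ≈ 2175.5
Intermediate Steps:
B(N) = 1/(2*N)
n = -122 (n = 3 - 1*5³ = 3 - 1*125 = 3 - 125 = -122)
R(P) = -245/2 (R(P) = -122 - 1/(2*1) = -122 - 1/2 = -122 - 1*½ = -122 - ½ = -245/2)
2053 - R(-42) = 2053 - 1*(-245/2) = 2053 + 245/2 = 4351/2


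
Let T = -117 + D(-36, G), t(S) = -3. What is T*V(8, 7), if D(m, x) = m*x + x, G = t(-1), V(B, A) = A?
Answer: -84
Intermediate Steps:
G = -3
D(m, x) = x + m*x
T = -12 (T = -117 - 3*(1 - 36) = -117 - 3*(-35) = -117 + 105 = -12)
T*V(8, 7) = -12*7 = -84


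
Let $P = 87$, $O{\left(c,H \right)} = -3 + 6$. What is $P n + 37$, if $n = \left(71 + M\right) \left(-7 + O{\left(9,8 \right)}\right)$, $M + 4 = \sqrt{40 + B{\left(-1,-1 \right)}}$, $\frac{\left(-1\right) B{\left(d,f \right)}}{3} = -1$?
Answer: $-23279 - 348 \sqrt{43} \approx -25561.0$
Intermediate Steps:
$B{\left(d,f \right)} = 3$ ($B{\left(d,f \right)} = \left(-3\right) \left(-1\right) = 3$)
$M = -4 + \sqrt{43}$ ($M = -4 + \sqrt{40 + 3} = -4 + \sqrt{43} \approx 2.5574$)
$O{\left(c,H \right)} = 3$
$n = -268 - 4 \sqrt{43}$ ($n = \left(71 - \left(4 - \sqrt{43}\right)\right) \left(-7 + 3\right) = \left(67 + \sqrt{43}\right) \left(-4\right) = -268 - 4 \sqrt{43} \approx -294.23$)
$P n + 37 = 87 \left(-268 - 4 \sqrt{43}\right) + 37 = \left(-23316 - 348 \sqrt{43}\right) + 37 = -23279 - 348 \sqrt{43}$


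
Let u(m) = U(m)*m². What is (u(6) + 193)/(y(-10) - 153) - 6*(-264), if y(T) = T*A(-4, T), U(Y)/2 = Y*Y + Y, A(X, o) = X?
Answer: 175775/113 ≈ 1555.5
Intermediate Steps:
U(Y) = 2*Y + 2*Y² (U(Y) = 2*(Y*Y + Y) = 2*(Y² + Y) = 2*(Y + Y²) = 2*Y + 2*Y²)
y(T) = -4*T (y(T) = T*(-4) = -4*T)
u(m) = 2*m³*(1 + m) (u(m) = (2*m*(1 + m))*m² = 2*m³*(1 + m))
(u(6) + 193)/(y(-10) - 153) - 6*(-264) = (2*6³*(1 + 6) + 193)/(-4*(-10) - 153) - 6*(-264) = (2*216*7 + 193)/(40 - 153) + 1584 = (3024 + 193)/(-113) + 1584 = 3217*(-1/113) + 1584 = -3217/113 + 1584 = 175775/113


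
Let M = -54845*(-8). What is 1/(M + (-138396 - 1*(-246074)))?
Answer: 1/546438 ≈ 1.8300e-6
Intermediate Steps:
M = 438760
1/(M + (-138396 - 1*(-246074))) = 1/(438760 + (-138396 - 1*(-246074))) = 1/(438760 + (-138396 + 246074)) = 1/(438760 + 107678) = 1/546438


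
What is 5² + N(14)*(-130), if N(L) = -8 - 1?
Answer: 1195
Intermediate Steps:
N(L) = -9
5² + N(14)*(-130) = 5² - 9*(-130) = 25 + 1170 = 1195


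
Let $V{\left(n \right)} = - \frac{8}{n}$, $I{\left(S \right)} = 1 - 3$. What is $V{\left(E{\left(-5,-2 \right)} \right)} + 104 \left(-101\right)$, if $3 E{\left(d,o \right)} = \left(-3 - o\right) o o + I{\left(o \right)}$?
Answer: $-10500$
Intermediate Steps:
$I{\left(S \right)} = -2$
$E{\left(d,o \right)} = - \frac{2}{3} + \frac{o^{2} \left(-3 - o\right)}{3}$ ($E{\left(d,o \right)} = \frac{\left(-3 - o\right) o o - 2}{3} = \frac{o \left(-3 - o\right) o - 2}{3} = \frac{o^{2} \left(-3 - o\right) - 2}{3} = \frac{-2 + o^{2} \left(-3 - o\right)}{3} = - \frac{2}{3} + \frac{o^{2} \left(-3 - o\right)}{3}$)
$V{\left(E{\left(-5,-2 \right)} \right)} + 104 \left(-101\right) = - \frac{8}{- \frac{2}{3} - \left(-2\right)^{2} - \frac{\left(-2\right)^{3}}{3}} + 104 \left(-101\right) = - \frac{8}{- \frac{2}{3} - 4 - - \frac{8}{3}} - 10504 = - \frac{8}{- \frac{2}{3} - 4 + \frac{8}{3}} - 10504 = - \frac{8}{-2} - 10504 = \left(-8\right) \left(- \frac{1}{2}\right) - 10504 = 4 - 10504 = -10500$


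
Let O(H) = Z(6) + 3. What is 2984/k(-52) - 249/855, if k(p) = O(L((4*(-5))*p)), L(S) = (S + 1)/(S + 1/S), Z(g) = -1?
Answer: 425137/285 ≈ 1491.7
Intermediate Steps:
L(S) = (1 + S)/(S + 1/S)
O(H) = 2 (O(H) = -1 + 3 = 2)
k(p) = 2
2984/k(-52) - 249/855 = 2984/2 - 249/855 = 2984*(½) - 249*1/855 = 1492 - 83/285 = 425137/285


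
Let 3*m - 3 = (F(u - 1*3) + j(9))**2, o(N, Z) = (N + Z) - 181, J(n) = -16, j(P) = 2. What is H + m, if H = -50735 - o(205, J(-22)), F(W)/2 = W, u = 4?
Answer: -152210/3 ≈ -50737.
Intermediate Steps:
o(N, Z) = -181 + N + Z
F(W) = 2*W
m = 19/3 (m = 1 + (2*(4 - 1*3) + 2)**2/3 = 1 + (2*(4 - 3) + 2)**2/3 = 1 + (2*1 + 2)**2/3 = 1 + (2 + 2)**2/3 = 1 + (1/3)*4**2 = 1 + (1/3)*16 = 1 + 16/3 = 19/3 ≈ 6.3333)
H = -50743 (H = -50735 - (-181 + 205 - 16) = -50735 - 1*8 = -50735 - 8 = -50743)
H + m = -50743 + 19/3 = -152210/3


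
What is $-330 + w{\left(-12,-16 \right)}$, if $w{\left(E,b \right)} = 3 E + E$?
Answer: $-378$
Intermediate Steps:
$w{\left(E,b \right)} = 4 E$
$-330 + w{\left(-12,-16 \right)} = -330 + 4 \left(-12\right) = -330 - 48 = -378$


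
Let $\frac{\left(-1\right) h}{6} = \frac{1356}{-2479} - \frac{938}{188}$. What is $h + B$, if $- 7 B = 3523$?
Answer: $- \frac{383382884}{815591} \approx -470.07$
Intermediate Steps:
$h = \frac{3870345}{116513}$ ($h = - 6 \left(\frac{1356}{-2479} - \frac{938}{188}\right) = - 6 \left(1356 \left(- \frac{1}{2479}\right) - \frac{469}{94}\right) = - 6 \left(- \frac{1356}{2479} - \frac{469}{94}\right) = \left(-6\right) \left(- \frac{1290115}{233026}\right) = \frac{3870345}{116513} \approx 33.218$)
$B = - \frac{3523}{7}$ ($B = \left(- \frac{1}{7}\right) 3523 = - \frac{3523}{7} \approx -503.29$)
$h + B = \frac{3870345}{116513} - \frac{3523}{7} = - \frac{383382884}{815591}$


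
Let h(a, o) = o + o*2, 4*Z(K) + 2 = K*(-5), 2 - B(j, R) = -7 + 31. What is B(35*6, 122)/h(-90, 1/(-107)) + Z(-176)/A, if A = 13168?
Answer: 61996261/79008 ≈ 784.68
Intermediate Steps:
B(j, R) = -22 (B(j, R) = 2 - (-7 + 31) = 2 - 1*24 = 2 - 24 = -22)
Z(K) = -½ - 5*K/4 (Z(K) = -½ + (K*(-5))/4 = -½ + (-5*K)/4 = -½ - 5*K/4)
h(a, o) = 3*o (h(a, o) = o + 2*o = 3*o)
B(35*6, 122)/h(-90, 1/(-107)) + Z(-176)/A = -22/(3/(-107)) + (-½ - 5/4*(-176))/13168 = -22/(3*(-1/107)) + (-½ + 220)*(1/13168) = -22/(-3/107) + (439/2)*(1/13168) = -22*(-107/3) + 439/26336 = 2354/3 + 439/26336 = 61996261/79008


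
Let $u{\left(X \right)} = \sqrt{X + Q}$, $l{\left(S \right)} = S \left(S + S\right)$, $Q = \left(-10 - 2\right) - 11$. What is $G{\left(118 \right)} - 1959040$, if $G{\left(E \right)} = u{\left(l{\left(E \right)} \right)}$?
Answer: $-1959040 + 5 \sqrt{1113} \approx -1.9589 \cdot 10^{6}$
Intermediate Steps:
$Q = -23$ ($Q = -12 - 11 = -23$)
$l{\left(S \right)} = 2 S^{2}$ ($l{\left(S \right)} = S 2 S = 2 S^{2}$)
$u{\left(X \right)} = \sqrt{-23 + X}$ ($u{\left(X \right)} = \sqrt{X - 23} = \sqrt{-23 + X}$)
$G{\left(E \right)} = \sqrt{-23 + 2 E^{2}}$
$G{\left(118 \right)} - 1959040 = \sqrt{-23 + 2 \cdot 118^{2}} - 1959040 = \sqrt{-23 + 2 \cdot 13924} - 1959040 = \sqrt{-23 + 27848} - 1959040 = \sqrt{27825} - 1959040 = 5 \sqrt{1113} - 1959040 = -1959040 + 5 \sqrt{1113}$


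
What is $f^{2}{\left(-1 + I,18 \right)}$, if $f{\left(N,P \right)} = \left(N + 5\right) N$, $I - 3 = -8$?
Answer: $36$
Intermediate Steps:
$I = -5$ ($I = 3 - 8 = -5$)
$f{\left(N,P \right)} = N \left(5 + N\right)$ ($f{\left(N,P \right)} = \left(5 + N\right) N = N \left(5 + N\right)$)
$f^{2}{\left(-1 + I,18 \right)} = \left(\left(-1 - 5\right) \left(5 - 6\right)\right)^{2} = \left(- 6 \left(5 - 6\right)\right)^{2} = \left(\left(-6\right) \left(-1\right)\right)^{2} = 6^{2} = 36$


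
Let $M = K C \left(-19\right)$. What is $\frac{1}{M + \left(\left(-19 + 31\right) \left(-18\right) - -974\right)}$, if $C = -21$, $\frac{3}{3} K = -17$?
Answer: $- \frac{1}{6025} \approx -0.00016598$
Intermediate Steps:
$K = -17$
$M = -6783$ ($M = \left(-17\right) \left(-21\right) \left(-19\right) = 357 \left(-19\right) = -6783$)
$\frac{1}{M + \left(\left(-19 + 31\right) \left(-18\right) - -974\right)} = \frac{1}{-6783 + \left(\left(-19 + 31\right) \left(-18\right) - -974\right)} = \frac{1}{-6783 + \left(12 \left(-18\right) + 974\right)} = \frac{1}{-6783 + \left(-216 + 974\right)} = \frac{1}{-6783 + 758} = \frac{1}{-6025} = - \frac{1}{6025}$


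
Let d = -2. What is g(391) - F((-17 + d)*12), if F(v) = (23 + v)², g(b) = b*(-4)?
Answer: -43589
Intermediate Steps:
g(b) = -4*b
g(391) - F((-17 + d)*12) = -4*391 - (23 + (-17 - 2)*12)² = -1564 - (23 - 19*12)² = -1564 - (23 - 228)² = -1564 - 1*(-205)² = -1564 - 1*42025 = -1564 - 42025 = -43589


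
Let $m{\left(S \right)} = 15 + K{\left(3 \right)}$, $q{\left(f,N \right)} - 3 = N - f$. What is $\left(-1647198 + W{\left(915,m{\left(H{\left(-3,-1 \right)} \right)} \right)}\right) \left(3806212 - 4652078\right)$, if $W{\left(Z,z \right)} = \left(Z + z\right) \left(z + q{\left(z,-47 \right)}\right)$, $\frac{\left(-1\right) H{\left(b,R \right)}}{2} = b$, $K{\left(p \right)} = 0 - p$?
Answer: $1427809965876$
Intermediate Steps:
$q{\left(f,N \right)} = 3 + N - f$ ($q{\left(f,N \right)} = 3 + \left(N - f\right) = 3 + N - f$)
$K{\left(p \right)} = - p$
$H{\left(b,R \right)} = - 2 b$
$m{\left(S \right)} = 12$ ($m{\left(S \right)} = 15 - 3 = 12$)
$W{\left(Z,z \right)} = - 44 Z - 44 z$ ($W{\left(Z,z \right)} = \left(Z + z\right) \left(z - \left(44 + z\right)\right) = \left(Z + z\right) \left(-44\right) = - 44 Z - 44 z$)
$\left(-1647198 + W{\left(915,m{\left(H{\left(-3,-1 \right)} \right)} \right)}\right) \left(3806212 - 4652078\right) = \left(-1647198 - 40788\right) \left(3806212 - 4652078\right) = \left(-1647198 - 40788\right) \left(-845866\right) = \left(-1687986\right) \left(-845866\right) = 1427809965876$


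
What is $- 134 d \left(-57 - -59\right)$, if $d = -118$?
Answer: $31624$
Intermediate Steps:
$- 134 d \left(-57 - -59\right) = \left(-134\right) \left(-118\right) \left(-57 - -59\right) = 15812 \left(-57 + 59\right) = 15812 \cdot 2 = 31624$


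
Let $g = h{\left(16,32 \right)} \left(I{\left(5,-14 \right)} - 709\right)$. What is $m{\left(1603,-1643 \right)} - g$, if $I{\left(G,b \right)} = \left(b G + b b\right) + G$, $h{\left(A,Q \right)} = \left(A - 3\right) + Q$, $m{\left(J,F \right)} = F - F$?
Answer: $26010$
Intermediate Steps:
$m{\left(J,F \right)} = 0$
$h{\left(A,Q \right)} = -3 + A + Q$ ($h{\left(A,Q \right)} = \left(-3 + A\right) + Q = -3 + A + Q$)
$I{\left(G,b \right)} = G + b^{2} + G b$ ($I{\left(G,b \right)} = \left(G b + b^{2}\right) + G = \left(b^{2} + G b\right) + G = G + b^{2} + G b$)
$g = -26010$ ($g = \left(-3 + 16 + 32\right) \left(\left(5 + \left(-14\right)^{2} + 5 \left(-14\right)\right) - 709\right) = 45 \left(\left(5 + 196 - 70\right) - 709\right) = 45 \left(131 - 709\right) = 45 \left(-578\right) = -26010$)
$m{\left(1603,-1643 \right)} - g = 0 - -26010 = 0 + 26010 = 26010$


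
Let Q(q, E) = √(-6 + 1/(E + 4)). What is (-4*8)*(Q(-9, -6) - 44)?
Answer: 1408 - 16*I*√26 ≈ 1408.0 - 81.584*I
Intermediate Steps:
Q(q, E) = √(-6 + 1/(4 + E))
(-4*8)*(Q(-9, -6) - 44) = (-4*8)*(√((-23 - 6*(-6))/(4 - 6)) - 44) = -32*(√((-23 + 36)/(-2)) - 44) = -32*(√(-½*13) - 44) = -32*(√(-13/2) - 44) = -32*(I*√26/2 - 44) = -32*(-44 + I*√26/2) = 1408 - 16*I*√26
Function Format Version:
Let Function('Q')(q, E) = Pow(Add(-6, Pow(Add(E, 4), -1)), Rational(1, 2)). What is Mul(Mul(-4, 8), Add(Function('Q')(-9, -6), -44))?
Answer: Add(1408, Mul(-16, I, Pow(26, Rational(1, 2)))) ≈ Add(1408.0, Mul(-81.584, I))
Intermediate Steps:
Function('Q')(q, E) = Pow(Add(-6, Pow(Add(4, E), -1)), Rational(1, 2))
Mul(Mul(-4, 8), Add(Function('Q')(-9, -6), -44)) = Mul(Mul(-4, 8), Add(Pow(Mul(Pow(Add(4, -6), -1), Add(-23, Mul(-6, -6))), Rational(1, 2)), -44)) = Mul(-32, Add(Pow(Mul(Pow(-2, -1), Add(-23, 36)), Rational(1, 2)), -44)) = Mul(-32, Add(Pow(Mul(Rational(-1, 2), 13), Rational(1, 2)), -44)) = Mul(-32, Add(Pow(Rational(-13, 2), Rational(1, 2)), -44)) = Mul(-32, Add(Mul(Rational(1, 2), I, Pow(26, Rational(1, 2))), -44)) = Mul(-32, Add(-44, Mul(Rational(1, 2), I, Pow(26, Rational(1, 2))))) = Add(1408, Mul(-16, I, Pow(26, Rational(1, 2))))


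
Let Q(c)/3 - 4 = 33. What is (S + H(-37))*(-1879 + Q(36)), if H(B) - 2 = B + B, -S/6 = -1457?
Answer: -15328560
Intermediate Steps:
S = 8742 (S = -6*(-1457) = 8742)
Q(c) = 111 (Q(c) = 12 + 3*33 = 12 + 99 = 111)
H(B) = 2 + 2*B (H(B) = 2 + (B + B) = 2 + 2*B)
(S + H(-37))*(-1879 + Q(36)) = (8742 + (2 + 2*(-37)))*(-1879 + 111) = (8742 + (2 - 74))*(-1768) = (8742 - 72)*(-1768) = 8670*(-1768) = -15328560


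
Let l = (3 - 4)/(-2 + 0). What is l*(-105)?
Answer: -105/2 ≈ -52.500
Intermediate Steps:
l = ½ (l = -1/(-2) = -1*(-½) = ½ ≈ 0.50000)
l*(-105) = (½)*(-105) = -105/2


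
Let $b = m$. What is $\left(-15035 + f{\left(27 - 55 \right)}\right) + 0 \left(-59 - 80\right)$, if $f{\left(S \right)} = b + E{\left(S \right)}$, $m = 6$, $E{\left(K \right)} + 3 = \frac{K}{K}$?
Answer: $-15031$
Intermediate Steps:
$E{\left(K \right)} = -2$ ($E{\left(K \right)} = -3 + \frac{K}{K} = -3 + 1 = -2$)
$b = 6$
$f{\left(S \right)} = 4$ ($f{\left(S \right)} = 6 - 2 = 4$)
$\left(-15035 + f{\left(27 - 55 \right)}\right) + 0 \left(-59 - 80\right) = \left(-15035 + 4\right) + 0 \left(-59 - 80\right) = -15031 + 0 \left(-139\right) = -15031 + 0 = -15031$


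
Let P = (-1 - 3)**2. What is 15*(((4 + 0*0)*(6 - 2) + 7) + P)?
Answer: 585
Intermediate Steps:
P = 16 (P = (-4)**2 = 16)
15*(((4 + 0*0)*(6 - 2) + 7) + P) = 15*(((4 + 0*0)*(6 - 2) + 7) + 16) = 15*(((4 + 0)*4 + 7) + 16) = 15*((4*4 + 7) + 16) = 15*((16 + 7) + 16) = 15*(23 + 16) = 15*39 = 585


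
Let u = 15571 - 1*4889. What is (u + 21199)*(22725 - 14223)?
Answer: 271052262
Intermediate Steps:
u = 10682 (u = 15571 - 4889 = 10682)
(u + 21199)*(22725 - 14223) = (10682 + 21199)*(22725 - 14223) = 31881*8502 = 271052262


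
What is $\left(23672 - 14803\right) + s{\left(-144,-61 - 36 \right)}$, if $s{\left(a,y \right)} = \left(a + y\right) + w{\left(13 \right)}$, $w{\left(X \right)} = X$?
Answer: $8641$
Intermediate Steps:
$s{\left(a,y \right)} = 13 + a + y$ ($s{\left(a,y \right)} = \left(a + y\right) + 13 = 13 + a + y$)
$\left(23672 - 14803\right) + s{\left(-144,-61 - 36 \right)} = \left(23672 - 14803\right) - 228 = 8869 - 228 = 8641$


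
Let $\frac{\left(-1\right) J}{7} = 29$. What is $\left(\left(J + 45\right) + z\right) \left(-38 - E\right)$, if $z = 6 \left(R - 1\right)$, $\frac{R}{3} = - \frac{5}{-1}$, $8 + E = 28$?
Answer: $4292$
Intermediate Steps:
$J = -203$ ($J = \left(-7\right) 29 = -203$)
$E = 20$ ($E = -8 + 28 = 20$)
$R = 15$ ($R = 3 \left(- \frac{5}{-1}\right) = 3 \left(\left(-5\right) \left(-1\right)\right) = 3 \cdot 5 = 15$)
$z = 84$ ($z = 6 \left(15 - 1\right) = 6 \cdot 14 = 84$)
$\left(\left(J + 45\right) + z\right) \left(-38 - E\right) = \left(\left(-203 + 45\right) + 84\right) \left(-38 - 20\right) = \left(-158 + 84\right) \left(-38 - 20\right) = \left(-74\right) \left(-58\right) = 4292$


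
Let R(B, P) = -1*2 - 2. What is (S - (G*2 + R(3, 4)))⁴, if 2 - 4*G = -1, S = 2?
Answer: 6561/16 ≈ 410.06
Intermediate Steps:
G = ¾ (G = ½ - ¼*(-1) = ½ + ¼ = ¾ ≈ 0.75000)
R(B, P) = -4 (R(B, P) = -2 - 2 = -4)
(S - (G*2 + R(3, 4)))⁴ = (2 - ((¾)*2 - 4))⁴ = (2 - (3/2 - 4))⁴ = (2 - 1*(-5/2))⁴ = (2 + 5/2)⁴ = (9/2)⁴ = 6561/16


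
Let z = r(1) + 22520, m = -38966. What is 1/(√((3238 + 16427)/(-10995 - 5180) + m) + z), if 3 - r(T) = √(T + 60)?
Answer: 3235/(72861905 - 3235*√61 + I*√407800680605) ≈ 4.4411e-5 - 3.8937e-7*I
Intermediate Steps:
r(T) = 3 - √(60 + T) (r(T) = 3 - √(T + 60) = 3 - √(60 + T))
z = 22523 - √61 (z = (3 - √(60 + 1)) + 22520 = (3 - √61) + 22520 = 22523 - √61 ≈ 22515.)
1/(√((3238 + 16427)/(-10995 - 5180) + m) + z) = 1/(√((3238 + 16427)/(-10995 - 5180) - 38966) + (22523 - √61)) = 1/(√(19665/(-16175) - 38966) + (22523 - √61)) = 1/(√(19665*(-1/16175) - 38966) + (22523 - √61)) = 1/(√(-3933/3235 - 38966) + (22523 - √61)) = 1/(√(-126058943/3235) + (22523 - √61)) = 1/(I*√407800680605/3235 + (22523 - √61)) = 1/(22523 - √61 + I*√407800680605/3235)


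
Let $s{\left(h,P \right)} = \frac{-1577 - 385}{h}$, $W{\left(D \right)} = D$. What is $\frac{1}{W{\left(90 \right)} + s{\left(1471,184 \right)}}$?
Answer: $\frac{1471}{130428} \approx 0.011278$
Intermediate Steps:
$s{\left(h,P \right)} = - \frac{1962}{h}$ ($s{\left(h,P \right)} = \frac{-1577 - 385}{h} = - \frac{1962}{h}$)
$\frac{1}{W{\left(90 \right)} + s{\left(1471,184 \right)}} = \frac{1}{90 - \frac{1962}{1471}} = \frac{1}{\frac{130428}{1471}} = \frac{1471}{130428}$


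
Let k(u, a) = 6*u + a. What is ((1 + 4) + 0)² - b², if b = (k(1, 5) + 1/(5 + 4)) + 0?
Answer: -7975/81 ≈ -98.457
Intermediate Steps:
k(u, a) = a + 6*u
b = 100/9 (b = ((5 + 6*1) + 1/(5 + 4)) + 0 = ((5 + 6) + 1/9) + 0 = (11 + ⅑) + 0 = 100/9 + 0 = 100/9 ≈ 11.111)
((1 + 4) + 0)² - b² = ((1 + 4) + 0)² - (100/9)² = (5 + 0)² - 1*10000/81 = 5² - 10000/81 = 25 - 10000/81 = -7975/81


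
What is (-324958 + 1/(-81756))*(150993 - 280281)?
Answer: 286235726566726/6813 ≈ 4.2013e+10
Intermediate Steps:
(-324958 + 1/(-81756))*(150993 - 280281) = (-324958 - 1/81756)*(-129288) = -26567266249/81756*(-129288) = 286235726566726/6813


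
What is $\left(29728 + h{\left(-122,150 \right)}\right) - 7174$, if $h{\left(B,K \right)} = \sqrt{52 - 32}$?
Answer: $22554 + 2 \sqrt{5} \approx 22558.0$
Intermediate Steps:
$h{\left(B,K \right)} = 2 \sqrt{5}$ ($h{\left(B,K \right)} = \sqrt{20} = 2 \sqrt{5}$)
$\left(29728 + h{\left(-122,150 \right)}\right) - 7174 = \left(29728 + 2 \sqrt{5}\right) - 7174 = 22554 + 2 \sqrt{5}$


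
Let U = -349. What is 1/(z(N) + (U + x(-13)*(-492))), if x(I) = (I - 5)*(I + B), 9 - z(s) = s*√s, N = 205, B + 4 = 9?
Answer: -71188/5059116219 + 205*√205/5059116219 ≈ -1.3491e-5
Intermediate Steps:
B = 5 (B = -4 + 9 = 5)
z(s) = 9 - s^(3/2) (z(s) = 9 - s*√s = 9 - s^(3/2))
x(I) = (-5 + I)*(5 + I) (x(I) = (I - 5)*(I + 5) = (-5 + I)*(5 + I))
1/(z(N) + (U + x(-13)*(-492))) = 1/((9 - 205^(3/2)) + (-349 + (-25 + (-13)²)*(-492))) = 1/((9 - 205*√205) + (-349 + (-25 + 169)*(-492))) = 1/((9 - 205*√205) + (-349 + 144*(-492))) = 1/((9 - 205*√205) + (-349 - 70848)) = 1/((9 - 205*√205) - 71197) = 1/(-71188 - 205*√205)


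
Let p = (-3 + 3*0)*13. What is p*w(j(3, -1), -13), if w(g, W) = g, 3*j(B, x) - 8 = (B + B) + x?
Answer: -169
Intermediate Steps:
j(B, x) = 8/3 + x/3 + 2*B/3 (j(B, x) = 8/3 + ((B + B) + x)/3 = 8/3 + (2*B + x)/3 = 8/3 + (x + 2*B)/3 = 8/3 + (x/3 + 2*B/3) = 8/3 + x/3 + 2*B/3)
p = -39 (p = (-3 + 0)*13 = -3*13 = -39)
p*w(j(3, -1), -13) = -39*(8/3 + (1/3)*(-1) + (2/3)*3) = -39*(8/3 - 1/3 + 2) = -39*13/3 = -169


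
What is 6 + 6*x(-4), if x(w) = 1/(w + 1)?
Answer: 4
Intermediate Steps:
x(w) = 1/(1 + w)
6 + 6*x(-4) = 6 + 6/(1 - 4) = 6 + 6/(-3) = 6 + 6*(-⅓) = 6 - 2 = 4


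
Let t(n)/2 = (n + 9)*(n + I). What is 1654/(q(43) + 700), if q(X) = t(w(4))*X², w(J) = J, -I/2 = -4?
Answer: 827/288794 ≈ 0.0028636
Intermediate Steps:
I = 8 (I = -2*(-4) = 8)
t(n) = 2*(8 + n)*(9 + n) (t(n) = 2*((n + 9)*(n + 8)) = 2*((9 + n)*(8 + n)) = 2*((8 + n)*(9 + n)) = 2*(8 + n)*(9 + n))
q(X) = 312*X² (q(X) = (144 + 2*4² + 34*4)*X² = (144 + 2*16 + 136)*X² = (144 + 32 + 136)*X² = 312*X²)
1654/(q(43) + 700) = 1654/(312*43² + 700) = 1654/(312*1849 + 700) = 1654/(576888 + 700) = 1654/577588 = 1654*(1/577588) = 827/288794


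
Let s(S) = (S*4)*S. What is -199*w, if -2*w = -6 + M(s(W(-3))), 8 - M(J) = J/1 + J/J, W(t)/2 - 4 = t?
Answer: -2985/2 ≈ -1492.5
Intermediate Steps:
W(t) = 8 + 2*t
s(S) = 4*S² (s(S) = (4*S)*S = 4*S²)
M(J) = 7 - J (M(J) = 8 - (J/1 + J/J) = 8 - (J*1 + 1) = 8 - (J + 1) = 8 - (1 + J) = 8 + (-1 - J) = 7 - J)
w = 15/2 (w = -(-6 + (7 - 4*(8 + 2*(-3))²))/2 = -(-6 + (7 - 4*(8 - 6)²))/2 = -(-6 + (7 - 4*2²))/2 = -(-6 + (7 - 4*4))/2 = -(-6 + (7 - 1*16))/2 = -(-6 + (7 - 16))/2 = -(-6 - 9)/2 = -½*(-15) = 15/2 ≈ 7.5000)
-199*w = -199*15/2 = -2985/2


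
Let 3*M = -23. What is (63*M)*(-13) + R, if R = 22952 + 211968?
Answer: 241199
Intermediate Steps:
M = -23/3 (M = (⅓)*(-23) = -23/3 ≈ -7.6667)
R = 234920
(63*M)*(-13) + R = (63*(-23/3))*(-13) + 234920 = -483*(-13) + 234920 = 6279 + 234920 = 241199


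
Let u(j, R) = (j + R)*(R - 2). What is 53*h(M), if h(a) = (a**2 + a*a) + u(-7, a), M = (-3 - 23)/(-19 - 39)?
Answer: 471064/841 ≈ 560.12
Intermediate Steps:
u(j, R) = (-2 + R)*(R + j) (u(j, R) = (R + j)*(-2 + R) = (-2 + R)*(R + j))
M = 13/29 (M = -26/(-58) = -26*(-1/58) = 13/29 ≈ 0.44828)
h(a) = 14 - 9*a + 3*a**2 (h(a) = (a**2 + a*a) + (a**2 - 2*a - 2*(-7) + a*(-7)) = (a**2 + a**2) + (a**2 - 2*a + 14 - 7*a) = 2*a**2 + (14 + a**2 - 9*a) = 14 - 9*a + 3*a**2)
53*h(M) = 53*(14 - 9*13/29 + 3*(13/29)**2) = 53*(14 - 117/29 + 3*(169/841)) = 53*(14 - 117/29 + 507/841) = 53*(8888/841) = 471064/841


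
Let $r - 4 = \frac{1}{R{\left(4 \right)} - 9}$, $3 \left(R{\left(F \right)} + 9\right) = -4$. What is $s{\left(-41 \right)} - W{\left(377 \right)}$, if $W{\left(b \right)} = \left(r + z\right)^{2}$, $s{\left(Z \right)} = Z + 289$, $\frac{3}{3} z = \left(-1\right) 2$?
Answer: $\frac{821503}{3364} \approx 244.2$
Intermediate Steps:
$R{\left(F \right)} = - \frac{31}{3}$ ($R{\left(F \right)} = -9 + \frac{1}{3} \left(-4\right) = -9 - \frac{4}{3} = - \frac{31}{3}$)
$r = \frac{229}{58}$ ($r = 4 + \frac{1}{- \frac{31}{3} - 9} = 4 + \frac{1}{- \frac{58}{3}} = 4 - \frac{3}{58} = \frac{229}{58} \approx 3.9483$)
$z = -2$ ($z = \left(-1\right) 2 = -2$)
$s{\left(Z \right)} = 289 + Z$
$W{\left(b \right)} = \frac{12769}{3364}$ ($W{\left(b \right)} = \left(\frac{229}{58} - 2\right)^{2} = \left(\frac{113}{58}\right)^{2} = \frac{12769}{3364}$)
$s{\left(-41 \right)} - W{\left(377 \right)} = \left(289 - 41\right) - \frac{12769}{3364} = 248 - \frac{12769}{3364} = \frac{821503}{3364}$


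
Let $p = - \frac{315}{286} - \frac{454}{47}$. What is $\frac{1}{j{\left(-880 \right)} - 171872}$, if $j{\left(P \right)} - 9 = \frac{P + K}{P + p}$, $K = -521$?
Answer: $- \frac{3991203}{685933843775} \approx -5.8186 \cdot 10^{-6}$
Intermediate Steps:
$p = - \frac{144649}{13442}$ ($p = \left(-315\right) \frac{1}{286} - \frac{454}{47} = - \frac{315}{286} - \frac{454}{47} = - \frac{144649}{13442} \approx -10.761$)
$j{\left(P \right)} = 9 + \frac{-521 + P}{- \frac{144649}{13442} + P}$ ($j{\left(P \right)} = 9 + \frac{P - 521}{P - \frac{144649}{13442}} = 9 + \frac{-521 + P}{- \frac{144649}{13442} + P}$)
$\frac{1}{j{\left(-880 \right)} - 171872} = \frac{1}{\frac{-8305123 + 134420 \left(-880\right)}{-144649 + 13442 \left(-880\right)} - 171872} = \frac{1}{\frac{-8305123 - 118289600}{-144649 - 11828960} - 171872} = \frac{1}{\frac{1}{-11973609} \left(-126594723\right) - 171872} = \frac{1}{\left(- \frac{1}{11973609}\right) \left(-126594723\right) - 171872} = \frac{1}{\frac{42198241}{3991203} - 171872} = \frac{1}{- \frac{685933843775}{3991203}} = - \frac{3991203}{685933843775}$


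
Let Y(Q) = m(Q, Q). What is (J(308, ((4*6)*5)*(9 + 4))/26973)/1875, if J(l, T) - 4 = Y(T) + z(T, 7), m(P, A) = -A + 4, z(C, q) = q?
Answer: -103/3371625 ≈ -3.0549e-5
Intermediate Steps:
m(P, A) = 4 - A
Y(Q) = 4 - Q
J(l, T) = 15 - T (J(l, T) = 4 + ((4 - T) + 7) = 4 + (11 - T) = 15 - T)
(J(308, ((4*6)*5)*(9 + 4))/26973)/1875 = ((15 - (4*6)*5*(9 + 4))/26973)/1875 = ((15 - 24*5*13)*(1/26973))*(1/1875) = ((15 - 120*13)*(1/26973))*(1/1875) = ((15 - 1*1560)*(1/26973))*(1/1875) = ((15 - 1560)*(1/26973))*(1/1875) = -1545*1/26973*(1/1875) = -515/8991*1/1875 = -103/3371625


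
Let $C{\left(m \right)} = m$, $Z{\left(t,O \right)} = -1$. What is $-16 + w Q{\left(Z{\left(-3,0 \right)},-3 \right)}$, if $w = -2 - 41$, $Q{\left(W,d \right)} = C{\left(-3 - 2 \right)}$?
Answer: $199$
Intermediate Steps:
$Q{\left(W,d \right)} = -5$ ($Q{\left(W,d \right)} = -3 - 2 = -5$)
$w = -43$ ($w = -2 - 41 = -43$)
$-16 + w Q{\left(Z{\left(-3,0 \right)},-3 \right)} = -16 - -215 = -16 + 215 = 199$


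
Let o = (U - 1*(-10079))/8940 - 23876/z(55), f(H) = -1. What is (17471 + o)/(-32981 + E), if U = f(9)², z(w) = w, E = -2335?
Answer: -46542187/96471540 ≈ -0.48244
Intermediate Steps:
U = 1 (U = (-1)² = 1)
o = -3548284/8195 (o = (1 - 1*(-10079))/8940 - 23876/55 = (1 + 10079)*(1/8940) - 23876*1/55 = 10080*(1/8940) - 23876/55 = 168/149 - 23876/55 = -3548284/8195 ≈ -432.98)
(17471 + o)/(-32981 + E) = (17471 - 3548284/8195)/(-32981 - 2335) = (139626561/8195)/(-35316) = (139626561/8195)*(-1/35316) = -46542187/96471540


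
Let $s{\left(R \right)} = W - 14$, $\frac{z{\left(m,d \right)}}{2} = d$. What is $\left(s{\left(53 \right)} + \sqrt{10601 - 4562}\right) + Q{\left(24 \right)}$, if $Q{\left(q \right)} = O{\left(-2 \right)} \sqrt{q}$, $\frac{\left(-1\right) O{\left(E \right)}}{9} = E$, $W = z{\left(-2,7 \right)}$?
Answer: $3 \sqrt{671} + 36 \sqrt{6} \approx 165.89$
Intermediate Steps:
$z{\left(m,d \right)} = 2 d$
$W = 14$ ($W = 2 \cdot 7 = 14$)
$s{\left(R \right)} = 0$ ($s{\left(R \right)} = 14 - 14 = 0$)
$O{\left(E \right)} = - 9 E$
$Q{\left(q \right)} = 18 \sqrt{q}$ ($Q{\left(q \right)} = \left(-9\right) \left(-2\right) \sqrt{q} = 18 \sqrt{q}$)
$\left(s{\left(53 \right)} + \sqrt{10601 - 4562}\right) + Q{\left(24 \right)} = \left(0 + \sqrt{10601 - 4562}\right) + 18 \sqrt{24} = \left(0 + \sqrt{6039}\right) + 18 \cdot 2 \sqrt{6} = \left(0 + 3 \sqrt{671}\right) + 36 \sqrt{6} = 3 \sqrt{671} + 36 \sqrt{6}$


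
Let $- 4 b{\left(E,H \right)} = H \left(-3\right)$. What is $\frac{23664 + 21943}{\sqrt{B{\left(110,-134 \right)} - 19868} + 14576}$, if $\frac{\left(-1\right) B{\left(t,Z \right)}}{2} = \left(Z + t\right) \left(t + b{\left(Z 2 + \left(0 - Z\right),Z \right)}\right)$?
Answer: $\frac{166191908}{53119797} - \frac{45607 i \sqrt{4853}}{106239594} \approx 3.1286 - 0.029905 i$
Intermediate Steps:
$b{\left(E,H \right)} = \frac{3 H}{4}$ ($b{\left(E,H \right)} = - \frac{H \left(-3\right)}{4} = - \frac{\left(-3\right) H}{4} = \frac{3 H}{4}$)
$B{\left(t,Z \right)} = - 2 \left(Z + t\right) \left(t + \frac{3 Z}{4}\right)$
$\frac{23664 + 21943}{\sqrt{B{\left(110,-134 \right)} - 19868} + 14576} = \frac{23664 + 21943}{\sqrt{\left(- 2 \cdot 110^{2} - \frac{3 \left(-134\right)^{2}}{2} - \left(-469\right) 110\right) - 19868} + 14576} = \frac{45607}{\sqrt{\left(\left(-2\right) 12100 - 26934 + 51590\right) - 19868} + 14576} = \frac{45607}{\sqrt{\left(-24200 - 26934 + 51590\right) - 19868} + 14576} = \frac{45607}{\sqrt{456 - 19868} + 14576} = \frac{45607}{\sqrt{-19412} + 14576} = \frac{45607}{2 i \sqrt{4853} + 14576} = \frac{45607}{14576 + 2 i \sqrt{4853}}$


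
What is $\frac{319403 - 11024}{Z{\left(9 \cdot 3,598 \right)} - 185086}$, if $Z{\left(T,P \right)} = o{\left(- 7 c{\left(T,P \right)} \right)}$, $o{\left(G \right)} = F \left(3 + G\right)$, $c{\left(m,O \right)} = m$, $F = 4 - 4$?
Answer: $- \frac{308379}{185086} \approx -1.6661$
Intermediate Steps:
$F = 0$ ($F = 4 - 4 = 0$)
$o{\left(G \right)} = 0$ ($o{\left(G \right)} = 0 \left(3 + G\right) = 0$)
$Z{\left(T,P \right)} = 0$
$\frac{319403 - 11024}{Z{\left(9 \cdot 3,598 \right)} - 185086} = \frac{319403 - 11024}{0 - 185086} = \frac{308379}{-185086} = 308379 \left(- \frac{1}{185086}\right) = - \frac{308379}{185086}$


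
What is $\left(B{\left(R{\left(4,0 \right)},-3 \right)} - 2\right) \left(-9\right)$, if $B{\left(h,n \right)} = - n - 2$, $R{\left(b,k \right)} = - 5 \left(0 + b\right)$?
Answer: $9$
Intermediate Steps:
$R{\left(b,k \right)} = - 5 b$
$B{\left(h,n \right)} = -2 - n$
$\left(B{\left(R{\left(4,0 \right)},-3 \right)} - 2\right) \left(-9\right) = \left(\left(-2 - -3\right) - 2\right) \left(-9\right) = \left(\left(-2 + 3\right) - 2\right) \left(-9\right) = \left(1 - 2\right) \left(-9\right) = \left(-1\right) \left(-9\right) = 9$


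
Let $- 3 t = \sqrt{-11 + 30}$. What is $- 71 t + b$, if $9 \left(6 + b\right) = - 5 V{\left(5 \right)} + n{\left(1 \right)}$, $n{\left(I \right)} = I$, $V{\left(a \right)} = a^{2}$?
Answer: $- \frac{178}{9} + \frac{71 \sqrt{19}}{3} \approx 83.383$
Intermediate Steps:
$t = - \frac{\sqrt{19}}{3}$ ($t = - \frac{\sqrt{-11 + 30}}{3} = - \frac{\sqrt{19}}{3} \approx -1.453$)
$b = - \frac{178}{9}$ ($b = -6 + \frac{- 5 \cdot 5^{2} + 1}{9} = -6 + \frac{\left(-5\right) 25 + 1}{9} = -6 + \frac{-125 + 1}{9} = -6 + \frac{1}{9} \left(-124\right) = -6 - \frac{124}{9} = - \frac{178}{9} \approx -19.778$)
$- 71 t + b = - 71 \left(- \frac{\sqrt{19}}{3}\right) - \frac{178}{9} = \frac{71 \sqrt{19}}{3} - \frac{178}{9} = - \frac{178}{9} + \frac{71 \sqrt{19}}{3}$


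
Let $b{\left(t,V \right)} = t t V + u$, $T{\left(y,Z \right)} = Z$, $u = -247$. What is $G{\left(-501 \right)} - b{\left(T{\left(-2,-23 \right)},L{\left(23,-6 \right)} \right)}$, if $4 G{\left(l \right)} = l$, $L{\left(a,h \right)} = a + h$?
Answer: $- \frac{35485}{4} \approx -8871.3$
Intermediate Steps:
$b{\left(t,V \right)} = -247 + V t^{2}$ ($b{\left(t,V \right)} = t t V - 247 = t^{2} V - 247 = V t^{2} - 247 = -247 + V t^{2}$)
$G{\left(l \right)} = \frac{l}{4}$
$G{\left(-501 \right)} - b{\left(T{\left(-2,-23 \right)},L{\left(23,-6 \right)} \right)} = \frac{1}{4} \left(-501\right) - \left(-247 + \left(23 - 6\right) \left(-23\right)^{2}\right) = - \frac{501}{4} - \left(-247 + 17 \cdot 529\right) = - \frac{501}{4} - \left(-247 + 8993\right) = - \frac{501}{4} - 8746 = - \frac{35485}{4}$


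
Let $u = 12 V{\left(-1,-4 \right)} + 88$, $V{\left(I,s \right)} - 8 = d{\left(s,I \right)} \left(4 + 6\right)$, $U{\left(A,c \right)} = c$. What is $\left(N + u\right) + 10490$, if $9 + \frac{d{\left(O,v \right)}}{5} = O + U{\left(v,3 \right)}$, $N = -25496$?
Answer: $-20822$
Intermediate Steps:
$d{\left(O,v \right)} = -30 + 5 O$ ($d{\left(O,v \right)} = -45 + 5 \left(O + 3\right) = -45 + 5 \left(3 + O\right) = -45 + \left(15 + 5 O\right) = -30 + 5 O$)
$V{\left(I,s \right)} = -292 + 50 s$ ($V{\left(I,s \right)} = 8 + \left(-30 + 5 s\right) \left(4 + 6\right) = 8 + \left(-30 + 5 s\right) 10 = 8 + \left(-300 + 50 s\right) = -292 + 50 s$)
$u = -5816$ ($u = 12 \left(-292 + 50 \left(-4\right)\right) + 88 = 12 \left(-292 - 200\right) + 88 = 12 \left(-492\right) + 88 = -5904 + 88 = -5816$)
$\left(N + u\right) + 10490 = \left(-25496 - 5816\right) + 10490 = -31312 + 10490 = -20822$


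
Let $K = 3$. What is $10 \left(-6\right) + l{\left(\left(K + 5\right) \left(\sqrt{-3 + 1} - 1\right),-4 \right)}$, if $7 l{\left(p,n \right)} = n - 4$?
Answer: $- \frac{428}{7} \approx -61.143$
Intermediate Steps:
$l{\left(p,n \right)} = - \frac{4}{7} + \frac{n}{7}$ ($l{\left(p,n \right)} = \frac{n - 4}{7} = \frac{-4 + n}{7} = - \frac{4}{7} + \frac{n}{7}$)
$10 \left(-6\right) + l{\left(\left(K + 5\right) \left(\sqrt{-3 + 1} - 1\right),-4 \right)} = 10 \left(-6\right) + \left(- \frac{4}{7} + \frac{1}{7} \left(-4\right)\right) = -60 - \frac{8}{7} = - \frac{428}{7}$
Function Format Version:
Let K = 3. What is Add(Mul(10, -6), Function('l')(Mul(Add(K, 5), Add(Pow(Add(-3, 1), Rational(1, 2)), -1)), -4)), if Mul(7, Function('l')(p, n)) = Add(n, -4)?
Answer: Rational(-428, 7) ≈ -61.143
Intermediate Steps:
Function('l')(p, n) = Add(Rational(-4, 7), Mul(Rational(1, 7), n)) (Function('l')(p, n) = Mul(Rational(1, 7), Add(n, -4)) = Mul(Rational(1, 7), Add(-4, n)) = Add(Rational(-4, 7), Mul(Rational(1, 7), n)))
Add(Mul(10, -6), Function('l')(Mul(Add(K, 5), Add(Pow(Add(-3, 1), Rational(1, 2)), -1)), -4)) = Add(Mul(10, -6), Add(Rational(-4, 7), Mul(Rational(1, 7), -4))) = Add(-60, Add(Rational(-4, 7), Rational(-4, 7))) = Add(-60, Rational(-8, 7)) = Rational(-428, 7)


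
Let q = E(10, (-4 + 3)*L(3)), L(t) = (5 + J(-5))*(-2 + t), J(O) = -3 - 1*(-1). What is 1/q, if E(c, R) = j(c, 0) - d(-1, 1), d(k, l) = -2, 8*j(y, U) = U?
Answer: ½ ≈ 0.50000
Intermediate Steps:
j(y, U) = U/8
J(O) = -2 (J(O) = -3 + 1 = -2)
L(t) = -6 + 3*t (L(t) = (5 - 2)*(-2 + t) = 3*(-2 + t) = -6 + 3*t)
E(c, R) = 2 (E(c, R) = (⅛)*0 - 1*(-2) = 0 + 2 = 2)
q = 2
1/q = 1/2 = ½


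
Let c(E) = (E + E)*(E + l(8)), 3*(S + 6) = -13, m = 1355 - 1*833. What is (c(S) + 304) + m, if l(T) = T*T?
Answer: -2548/9 ≈ -283.11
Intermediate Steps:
m = 522 (m = 1355 - 833 = 522)
S = -31/3 (S = -6 + (⅓)*(-13) = -6 - 13/3 = -31/3 ≈ -10.333)
l(T) = T²
c(E) = 2*E*(64 + E) (c(E) = (E + E)*(E + 8²) = (2*E)*(E + 64) = (2*E)*(64 + E) = 2*E*(64 + E))
(c(S) + 304) + m = (2*(-31/3)*(64 - 31/3) + 304) + 522 = (2*(-31/3)*(161/3) + 304) + 522 = (-9982/9 + 304) + 522 = -7246/9 + 522 = -2548/9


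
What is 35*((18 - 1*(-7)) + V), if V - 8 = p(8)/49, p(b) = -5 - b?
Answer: 8020/7 ≈ 1145.7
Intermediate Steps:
V = 379/49 (V = 8 + (-5 - 1*8)/49 = 8 + (-5 - 8)*(1/49) = 8 - 13*1/49 = 8 - 13/49 = 379/49 ≈ 7.7347)
35*((18 - 1*(-7)) + V) = 35*((18 - 1*(-7)) + 379/49) = 35*((18 + 7) + 379/49) = 35*(25 + 379/49) = 35*(1604/49) = 8020/7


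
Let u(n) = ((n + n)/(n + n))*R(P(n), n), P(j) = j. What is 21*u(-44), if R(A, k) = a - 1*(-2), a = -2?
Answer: 0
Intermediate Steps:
R(A, k) = 0 (R(A, k) = -2 - 1*(-2) = -2 + 2 = 0)
u(n) = 0 (u(n) = ((n + n)/(n + n))*0 = ((2*n)/((2*n)))*0 = ((2*n)*(1/(2*n)))*0 = 1*0 = 0)
21*u(-44) = 21*0 = 0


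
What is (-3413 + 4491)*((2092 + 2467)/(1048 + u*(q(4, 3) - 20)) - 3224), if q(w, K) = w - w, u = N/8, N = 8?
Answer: -1783935307/514 ≈ -3.4707e+6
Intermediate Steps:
u = 1 (u = 8/8 = 8*(⅛) = 1)
q(w, K) = 0
(-3413 + 4491)*((2092 + 2467)/(1048 + u*(q(4, 3) - 20)) - 3224) = (-3413 + 4491)*((2092 + 2467)/(1048 + 1*(0 - 20)) - 3224) = 1078*(4559/(1048 + 1*(-20)) - 3224) = 1078*(4559/(1048 - 20) - 3224) = 1078*(4559/1028 - 3224) = 1078*(-3309713/1028) = -1783935307/514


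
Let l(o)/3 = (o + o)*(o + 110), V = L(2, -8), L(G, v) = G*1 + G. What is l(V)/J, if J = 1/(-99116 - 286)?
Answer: -271963872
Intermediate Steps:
L(G, v) = 2*G (L(G, v) = G + G = 2*G)
J = -1/99402 (J = 1/(-99402) = -1/99402 ≈ -1.0060e-5)
V = 4 (V = 2*2 = 4)
l(o) = 6*o*(110 + o) (l(o) = 3*((o + o)*(o + 110)) = 3*((2*o)*(110 + o)) = 3*(2*o*(110 + o)) = 6*o*(110 + o))
l(V)/J = (6*4*(110 + 4))/(-1/99402) = (6*4*114)*(-99402) = 2736*(-99402) = -271963872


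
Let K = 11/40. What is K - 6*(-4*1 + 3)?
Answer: 251/40 ≈ 6.2750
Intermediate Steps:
K = 11/40 (K = 11*(1/40) = 11/40 ≈ 0.27500)
K - 6*(-4*1 + 3) = 11/40 - 6*(-4*1 + 3) = 11/40 - 6*(-4 + 3) = 11/40 - 6*(-1) = 11/40 + 6 = 251/40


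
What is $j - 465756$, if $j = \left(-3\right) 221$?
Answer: $-466419$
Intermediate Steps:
$j = -663$
$j - 465756 = -663 - 465756 = -466419$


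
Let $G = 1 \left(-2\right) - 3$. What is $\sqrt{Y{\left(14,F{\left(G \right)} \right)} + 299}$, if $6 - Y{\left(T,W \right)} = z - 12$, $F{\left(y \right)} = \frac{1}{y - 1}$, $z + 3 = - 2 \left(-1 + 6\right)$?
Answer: $\sqrt{330} \approx 18.166$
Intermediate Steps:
$G = -5$ ($G = -2 - 3 = -5$)
$z = -13$ ($z = -3 - 2 \left(-1 + 6\right) = -3 - 10 = -13$)
$F{\left(y \right)} = \frac{1}{-1 + y}$
$Y{\left(T,W \right)} = 31$ ($Y{\left(T,W \right)} = 6 - \left(-13 - 12\right) = 6 - -25 = 6 + 25 = 31$)
$\sqrt{Y{\left(14,F{\left(G \right)} \right)} + 299} = \sqrt{31 + 299} = \sqrt{330}$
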